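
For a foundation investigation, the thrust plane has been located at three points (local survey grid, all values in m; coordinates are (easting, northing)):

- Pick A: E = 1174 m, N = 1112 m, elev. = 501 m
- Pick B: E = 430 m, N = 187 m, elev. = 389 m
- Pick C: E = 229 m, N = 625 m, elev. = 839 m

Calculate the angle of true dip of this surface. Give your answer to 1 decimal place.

Two edge vectors: Pick A→Pick B = (-744, -925, -112), Pick A→Pick C = (-945, -487, 338).
Normal n = (Pick A→Pick B) × (Pick A→Pick C) = (-367194, 357312, -511797).
So ∂z/∂E = −n_x/n_z = −0.71746 and ∂z/∂N = −n_y/n_z = 0.69815.
Gradient magnitude |∇z| = √(a² + b²) = √(0.51475 + 0.48742) = 1.00108.
True dip = arctan(1.00108) = 45.0°, dipping toward SE (azimuth ≈ 134°).

45.0°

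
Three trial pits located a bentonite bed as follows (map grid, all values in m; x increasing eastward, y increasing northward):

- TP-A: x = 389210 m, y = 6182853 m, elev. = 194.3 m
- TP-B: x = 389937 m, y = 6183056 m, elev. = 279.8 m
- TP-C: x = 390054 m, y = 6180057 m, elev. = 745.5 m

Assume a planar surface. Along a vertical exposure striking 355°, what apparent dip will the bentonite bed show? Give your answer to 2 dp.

Let the plane be z = a·x + b·y + c.
TP-B−TP-A: 727a + 203b = 85.5;  TP-C−TP-A: 844a − 2796b = 551.2.
Solving gives a = 0.15923, b = −0.14907.
Unit vector along 355° is (sin 355°, cos 355°) = (-0.0872, 0.9962).
Slope in that direction = a·(-0.0872) + b·(0.9962) = −0.16238.
Apparent dip = arctan|0.16238| = 9.22° (true dip is 12.3°, so apparent ≤ true as expected).

9.22°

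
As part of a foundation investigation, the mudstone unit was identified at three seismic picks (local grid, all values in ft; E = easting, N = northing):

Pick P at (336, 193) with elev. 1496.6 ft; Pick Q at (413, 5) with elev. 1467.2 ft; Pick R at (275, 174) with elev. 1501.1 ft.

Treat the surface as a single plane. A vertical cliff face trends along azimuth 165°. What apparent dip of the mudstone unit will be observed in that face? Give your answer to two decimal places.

Let the plane be z = a·E + b·N + c.
Pick Q−Pick P: 77a − 188b = −29.4;  Pick R−Pick P: −61a − 19b = 4.5.
Solving gives a = −0.10862, b = 0.11189.
Unit vector along 165° is (sin 165°, cos 165°) = (0.2588, -0.9659).
Slope in that direction = a·(0.2588) + b·(-0.9659) = −0.13619.
Apparent dip = arctan|0.13619| = 7.76° (true dip is 8.9°, so apparent ≤ true as expected).

7.76°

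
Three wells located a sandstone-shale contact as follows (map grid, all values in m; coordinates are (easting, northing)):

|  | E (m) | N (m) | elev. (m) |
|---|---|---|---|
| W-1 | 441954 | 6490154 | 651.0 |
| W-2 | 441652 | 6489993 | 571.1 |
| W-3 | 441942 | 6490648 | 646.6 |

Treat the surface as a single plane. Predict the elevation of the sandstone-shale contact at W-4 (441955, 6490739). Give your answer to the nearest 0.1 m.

649.8 m

Two edge vectors: W-1→W-2 = (-302, -161, -79.9), W-1→W-3 = (-12, 494, -4.4).
Normal n = (W-1→W-2) × (W-1→W-3) = (40179, -370, -151120).
So ∂z/∂E = −n_x/n_z = 0.265874801 and ∂z/∂N = −n_y/n_z = −0.002448385.
Intercept c from W-1: 651 − 117504.43 + 15890.40 = −100963.03.
At (441955, 6490739): z = 117504.7 − 15891.8 − 100963.03 = 649.8 m.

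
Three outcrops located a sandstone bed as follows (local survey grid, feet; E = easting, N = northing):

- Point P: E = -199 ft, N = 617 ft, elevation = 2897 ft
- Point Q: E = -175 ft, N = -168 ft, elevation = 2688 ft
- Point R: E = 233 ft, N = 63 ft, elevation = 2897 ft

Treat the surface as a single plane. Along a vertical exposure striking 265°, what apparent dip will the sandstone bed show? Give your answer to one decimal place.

Two edge vectors: Point P→Point Q = (24, -785, -209), Point P→Point R = (432, -554, 0).
Normal n = (Point P→Point Q) × (Point P→Point R) = (-115786, -90288, 325824).
So ∂z/∂E = −n_x/n_z = 0.35536 and ∂z/∂N = −n_y/n_z = 0.27711.
Unit vector along 265° is (sin 265°, cos 265°) = (-0.9962, -0.0872).
Slope in that direction = a·(-0.9962) + b·(-0.0872) = −0.37816.
Apparent dip = arctan|0.37816| = 20.7° (true dip is 24.3°, so apparent ≤ true as expected).

20.7°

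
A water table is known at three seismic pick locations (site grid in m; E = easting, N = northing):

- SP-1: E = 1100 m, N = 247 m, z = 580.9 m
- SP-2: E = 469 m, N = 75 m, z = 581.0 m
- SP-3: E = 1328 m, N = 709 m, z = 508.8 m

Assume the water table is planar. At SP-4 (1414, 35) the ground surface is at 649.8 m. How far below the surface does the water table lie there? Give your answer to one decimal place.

15.3 m

Let the plane be z = a·E + b·N + c.
SP-2−SP-1: −631a − 172b = 0.1;  SP-3−SP-1: 228a + 462b = −72.1.
Solving gives a = 0.048968, b = −0.180227.
Then c = 580.9 − a·1100 − b·247 = 571.55.
At (1414, 35): z_contact = 69.24 − 6.31 + 571.55 = 634.48 m.
Depth below ground = 649.8 − 634.48 = 15.3 m.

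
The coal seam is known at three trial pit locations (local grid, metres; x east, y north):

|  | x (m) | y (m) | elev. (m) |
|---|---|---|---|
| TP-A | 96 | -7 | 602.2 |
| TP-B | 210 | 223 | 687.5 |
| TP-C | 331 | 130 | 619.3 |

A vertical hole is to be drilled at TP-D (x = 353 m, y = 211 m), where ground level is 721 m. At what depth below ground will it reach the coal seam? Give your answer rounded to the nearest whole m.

68 m

Let the plane be z = a·x + b·y + c.
TP-B−TP-A: 114a + 230b = 85.3;  TP-C−TP-A: 235a + 137b = 17.1.
Solving gives a = −0.20174, b = 0.47086.
Then c = 602.2 − a·96 − b·-7 = 624.86.
At (353, 211): z_contact = −71.2 + 99.4 + 624.86 = 653.0 m.
Depth below ground = 721 − 653.0 = 68 m.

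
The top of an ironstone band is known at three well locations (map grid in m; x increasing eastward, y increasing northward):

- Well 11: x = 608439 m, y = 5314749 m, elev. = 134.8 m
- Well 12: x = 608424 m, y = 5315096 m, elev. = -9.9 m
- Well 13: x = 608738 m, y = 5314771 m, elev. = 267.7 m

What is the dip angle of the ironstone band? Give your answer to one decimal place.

31.7°

Let the plane be z = a·x + b·y + c.
Well 12−Well 11: −15a + 347b = −144.7;  Well 13−Well 11: 299a + 22b = 132.9.
Solving gives a = 0.47366, b = −0.39653.
Gradient magnitude |∇z| = √(a² + b²) = √(0.22435 + 0.15723) = 0.61773.
True dip = arctan(0.61773) = 31.7°, dipping toward NW (azimuth ≈ 310°).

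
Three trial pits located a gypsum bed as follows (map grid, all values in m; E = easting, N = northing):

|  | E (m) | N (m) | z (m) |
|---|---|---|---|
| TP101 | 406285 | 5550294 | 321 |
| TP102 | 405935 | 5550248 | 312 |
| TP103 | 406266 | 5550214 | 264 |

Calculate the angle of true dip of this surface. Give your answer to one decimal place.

36.2°

Two edge vectors: TP101→TP102 = (-350, -46, -9), TP101→TP103 = (-19, -80, -57).
Normal n = (TP101→TP102) × (TP101→TP103) = (1902, -19779, 27126).
So ∂z/∂E = −n_x/n_z = −0.07012 and ∂z/∂N = −n_y/n_z = 0.72915.
Gradient magnitude |∇z| = √(a² + b²) = √(0.00492 + 0.53166) = 0.73252.
True dip = arctan(0.73252) = 36.2°, dipping toward S (azimuth ≈ 175°).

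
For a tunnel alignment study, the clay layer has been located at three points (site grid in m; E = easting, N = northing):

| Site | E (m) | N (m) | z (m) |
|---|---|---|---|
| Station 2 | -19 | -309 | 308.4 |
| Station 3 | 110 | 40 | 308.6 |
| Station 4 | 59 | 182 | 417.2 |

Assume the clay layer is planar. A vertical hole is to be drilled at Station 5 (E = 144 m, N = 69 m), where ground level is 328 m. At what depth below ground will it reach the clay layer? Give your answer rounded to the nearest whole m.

44 m

Two edge vectors: Station 2→Station 3 = (129, 349, 0.2), Station 2→Station 4 = (78, 491, 108.8).
Normal n = (Station 2→Station 3) × (Station 2→Station 4) = (37873, -14019.6, 36117).
So ∂z/∂E = −n_x/n_z = −1.04862 and ∂z/∂N = −n_y/n_z = 0.38817.
Intercept c from Station 2: 308.4 − 19.92 + 119.95 = 408.42.
At (144, 69): z_contact = −151.0 + 26.8 + 408.42 = 284.2 m.
Depth below ground = 328 − 284.2 = 44 m.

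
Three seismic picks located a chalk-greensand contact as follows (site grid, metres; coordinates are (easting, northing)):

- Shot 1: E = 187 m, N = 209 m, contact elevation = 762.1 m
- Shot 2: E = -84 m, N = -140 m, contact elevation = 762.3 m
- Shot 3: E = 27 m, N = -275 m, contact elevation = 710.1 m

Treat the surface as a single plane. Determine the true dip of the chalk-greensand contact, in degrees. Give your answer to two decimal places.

Two edge vectors: Shot 1→Shot 2 = (-271, -349, 0.2), Shot 1→Shot 3 = (-160, -484, -52).
Normal n = (Shot 1→Shot 2) × (Shot 1→Shot 3) = (18244.8, -14124, 75324).
So ∂z/∂E = −n_x/n_z = −0.24222 and ∂z/∂N = −n_y/n_z = 0.18751.
Gradient magnitude |∇z| = √(a² + b²) = √(0.05867 + 0.03516) = 0.30632.
True dip = arctan(0.30632) = 17.03°, dipping toward SE (azimuth ≈ 128°).

17.03°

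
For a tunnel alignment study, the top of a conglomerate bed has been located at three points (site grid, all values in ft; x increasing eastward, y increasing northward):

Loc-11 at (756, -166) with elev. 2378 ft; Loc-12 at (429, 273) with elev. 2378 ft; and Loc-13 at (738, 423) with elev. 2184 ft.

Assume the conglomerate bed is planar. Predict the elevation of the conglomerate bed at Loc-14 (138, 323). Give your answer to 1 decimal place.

2495.0 ft

Let the plane be z = a·x + b·y + c.
Loc-12−Loc-11: −327a + 439b = 0;  Loc-13−Loc-11: −18a + 589b = −194.
Solving gives a = −0.46110, b = −0.34346.
Then c = 2378 − a·756 − b·-166 = 2669.58.
At (138, 323): z = −63.6 − 110.9 + 2669.58 = 2495.0 ft.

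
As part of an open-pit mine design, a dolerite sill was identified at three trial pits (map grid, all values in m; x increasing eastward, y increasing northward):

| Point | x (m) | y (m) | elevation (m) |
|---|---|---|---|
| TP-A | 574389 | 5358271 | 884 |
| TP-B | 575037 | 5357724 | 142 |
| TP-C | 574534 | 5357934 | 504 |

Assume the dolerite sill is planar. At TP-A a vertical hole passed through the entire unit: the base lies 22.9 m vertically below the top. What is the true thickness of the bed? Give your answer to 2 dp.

Let the plane be z = a·x + b·y + c.
TP-B−TP-A: 648a − 547b = −742;  TP-C−TP-A: 145a − 337b = −380.
Solving gives a = −0.30342, b = 0.99704.
|∇z| = √(a²+b²) = 1.04219, so dip δ = arctan(1.04219) = 46.18°.
True thickness = vertical thickness × cos δ = 22.9 × cos 46.18° = 15.85 m.

15.85 m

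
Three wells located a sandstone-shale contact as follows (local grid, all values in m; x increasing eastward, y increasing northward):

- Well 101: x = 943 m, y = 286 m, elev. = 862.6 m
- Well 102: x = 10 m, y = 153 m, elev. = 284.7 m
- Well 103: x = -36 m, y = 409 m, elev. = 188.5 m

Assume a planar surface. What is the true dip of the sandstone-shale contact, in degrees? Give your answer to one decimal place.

35.2°

Let the plane be z = a·x + b·y + c.
Well 102−Well 101: −933a − 133b = −577.9;  Well 103−Well 101: −979a + 123b = −674.1.
Solving gives a = 0.65616, b = −0.25788.
Gradient magnitude |∇z| = √(a² + b²) = √(0.43055 + 0.06650) = 0.70502.
True dip = arctan(0.70502) = 35.2°, dipping toward WNW (azimuth ≈ 291°).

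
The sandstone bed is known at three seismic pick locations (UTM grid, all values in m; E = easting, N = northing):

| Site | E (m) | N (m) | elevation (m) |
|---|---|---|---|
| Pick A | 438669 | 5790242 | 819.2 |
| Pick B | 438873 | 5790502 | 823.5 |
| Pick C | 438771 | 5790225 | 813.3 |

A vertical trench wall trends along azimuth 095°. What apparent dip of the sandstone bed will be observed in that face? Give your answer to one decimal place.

3.1°

Let the plane be z = a·E + b·N + c.
Pick B−Pick A: 204a + 260b = 4.3;  Pick C−Pick A: 102a − 17b = −5.9.
Solving gives a = −0.04872, b = 0.05476.
Unit vector along 095° is (sin 95°, cos 95°) = (0.9962, -0.0872).
Slope in that direction = a·(0.9962) + b·(-0.0872) = −0.05330.
Apparent dip = arctan|0.05330| = 3.1° (true dip is 4.2°, so apparent ≤ true as expected).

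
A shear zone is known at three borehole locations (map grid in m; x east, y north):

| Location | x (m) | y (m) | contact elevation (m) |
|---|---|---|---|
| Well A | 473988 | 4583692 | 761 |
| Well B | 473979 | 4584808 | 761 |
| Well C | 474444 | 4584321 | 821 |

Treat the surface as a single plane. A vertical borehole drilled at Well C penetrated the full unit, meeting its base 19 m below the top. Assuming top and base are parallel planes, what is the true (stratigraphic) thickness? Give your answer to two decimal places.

18.84 m

Two edge vectors: Well A→Well B = (-9, 1116, 0), Well A→Well C = (456, 629, 60).
Normal n = (Well A→Well B) × (Well A→Well C) = (66960, 540, -514557).
So ∂z/∂x = −n_x/n_z = 0.13013 and ∂z/∂y = −n_y/n_z = 0.00105.
|∇z| = √(a²+b²) = 0.13014, so dip δ = arctan(0.13014) = 7.41°.
True thickness = vertical thickness × cos δ = 19 × cos 7.41° = 18.84 m.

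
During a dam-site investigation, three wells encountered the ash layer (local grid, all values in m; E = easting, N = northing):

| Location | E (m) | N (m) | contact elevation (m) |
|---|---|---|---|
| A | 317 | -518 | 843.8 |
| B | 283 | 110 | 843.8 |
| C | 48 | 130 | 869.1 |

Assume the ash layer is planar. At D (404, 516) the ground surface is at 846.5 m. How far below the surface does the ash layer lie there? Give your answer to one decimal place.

Let the plane be z = a·E + b·N + c.
B−A: −34a + 628b = 0;  C−A: −269a + 648b = 25.3.
Solving gives a = −0.10816, b = −0.00586.
Then c = 843.8 − a·317 − b·-518 = 875.05.
At (404, 516): z_contact = −43.70 − 3.02 + 875.05 = 828.34 m.
Depth below ground = 846.5 − 828.34 = 18.2 m.

18.2 m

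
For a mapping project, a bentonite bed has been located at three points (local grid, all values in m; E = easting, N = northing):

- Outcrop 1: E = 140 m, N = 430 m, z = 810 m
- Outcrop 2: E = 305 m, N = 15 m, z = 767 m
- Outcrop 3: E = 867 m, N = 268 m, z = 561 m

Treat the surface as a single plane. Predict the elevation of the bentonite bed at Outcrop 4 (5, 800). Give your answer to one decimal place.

844.1 m

Two edge vectors: Outcrop 1→Outcrop 2 = (165, -415, -43), Outcrop 1→Outcrop 3 = (727, -162, -249).
Normal n = (Outcrop 1→Outcrop 2) × (Outcrop 1→Outcrop 3) = (96369, 9824, 274975).
So ∂z/∂E = −n_x/n_z = −0.35046 and ∂z/∂N = −n_y/n_z = −0.03573.
Intercept c from Outcrop 1: 810 + 49.07 + 15.36 = 874.43.
At (5, 800): z = −1.8 − 28.6 + 874.43 = 844.1 m.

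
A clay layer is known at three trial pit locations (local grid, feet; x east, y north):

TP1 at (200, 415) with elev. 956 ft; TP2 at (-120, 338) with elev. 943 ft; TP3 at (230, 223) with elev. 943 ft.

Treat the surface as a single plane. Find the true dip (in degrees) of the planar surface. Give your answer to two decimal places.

Two edge vectors: TP1→TP2 = (-320, -77, -13), TP1→TP3 = (30, -192, -13).
Normal n = (TP1→TP2) × (TP1→TP3) = (-1495, -4550, 63750).
So ∂z/∂x = −n_x/n_z = 0.02345 and ∂z/∂y = −n_y/n_z = 0.07137.
Gradient magnitude |∇z| = √(a² + b²) = √(0.00055 + 0.00509) = 0.07513.
True dip = arctan(0.07513) = 4.30°, dipping toward SSW (azimuth ≈ 198°).

4.30°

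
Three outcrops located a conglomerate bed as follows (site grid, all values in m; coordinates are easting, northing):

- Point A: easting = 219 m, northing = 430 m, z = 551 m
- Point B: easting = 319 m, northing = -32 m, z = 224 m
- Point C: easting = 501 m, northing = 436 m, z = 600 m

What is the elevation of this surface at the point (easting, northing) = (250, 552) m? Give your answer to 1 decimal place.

Let the plane be z = a·easting + b·northing + c.
Point B−Point A: 100a − 462b = −327;  Point C−Point A: 282a + 6b = 49.
Solving gives a = 0.15797, b = 0.74199.
Then c = 551 − a·219 − b·430 = 197.35.
At (250, 552): z = 39.5 + 409.6 + 197.35 = 646.4 m.

646.4 m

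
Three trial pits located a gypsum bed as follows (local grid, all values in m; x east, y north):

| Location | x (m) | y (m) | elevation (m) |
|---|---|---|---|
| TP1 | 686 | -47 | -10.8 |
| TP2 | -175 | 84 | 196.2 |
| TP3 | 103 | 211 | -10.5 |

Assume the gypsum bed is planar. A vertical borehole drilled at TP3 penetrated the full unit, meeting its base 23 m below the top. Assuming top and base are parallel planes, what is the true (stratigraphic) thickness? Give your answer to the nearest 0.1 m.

Two edge vectors: TP1→TP2 = (-861, 131, 207), TP1→TP3 = (-583, 258, 0.3).
Normal n = (TP1→TP2) × (TP1→TP3) = (-53366.7, -120422.7, -145765).
So ∂z/∂x = −n_x/n_z = −0.36611 and ∂z/∂y = −n_y/n_z = −0.82614.
|∇z| = √(a²+b²) = 0.90363, so dip δ = arctan(0.90363) = 42.10°.
True thickness = vertical thickness × cos δ = 23 × cos 42.10° = 17.1 m.

17.1 m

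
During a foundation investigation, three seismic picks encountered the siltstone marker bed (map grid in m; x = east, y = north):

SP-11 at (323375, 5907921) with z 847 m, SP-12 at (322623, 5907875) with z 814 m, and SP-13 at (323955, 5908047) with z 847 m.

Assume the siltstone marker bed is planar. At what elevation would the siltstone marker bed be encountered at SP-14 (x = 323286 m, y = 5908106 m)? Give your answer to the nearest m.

Let the plane be z = a·x + b·y + c.
SP-12−SP-11: −752a − 46b = −33;  SP-13−SP-11: 580a + 126b = 0.
Solving gives a = 0.06108238, b = −0.28117288.
Then c = 847 − a·323375 − b·5907921 = 1642241.62.
At (323286, 5908106): z = 19747.1 − 1661199.2 + 1642241.62 = 789.5 m.

790 m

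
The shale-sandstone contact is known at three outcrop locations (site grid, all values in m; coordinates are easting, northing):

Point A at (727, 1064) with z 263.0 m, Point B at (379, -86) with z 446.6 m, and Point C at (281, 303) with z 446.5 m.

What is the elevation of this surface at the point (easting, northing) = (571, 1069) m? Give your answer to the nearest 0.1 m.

307.5 m

Let the plane be z = a·easting + b·northing + c.
Point B−Point A: −348a − 1150b = 183.6;  Point C−Point A: −446a − 761b = 183.5.
Solving gives a = −0.287438, b = −0.072671.
Then c = 263 − a·727 − b·1064 = 549.29.
At (571, 1069): z = −164.1 − 77.7 + 549.29 = 307.5 m.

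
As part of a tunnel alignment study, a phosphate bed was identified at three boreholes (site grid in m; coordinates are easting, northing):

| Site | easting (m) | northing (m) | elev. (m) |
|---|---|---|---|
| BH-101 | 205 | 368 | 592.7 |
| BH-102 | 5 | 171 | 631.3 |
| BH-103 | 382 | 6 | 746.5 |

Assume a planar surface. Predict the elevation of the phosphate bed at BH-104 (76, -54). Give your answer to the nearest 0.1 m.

721.0 m

Two edge vectors: BH-101→BH-102 = (-200, -197, 38.6), BH-101→BH-103 = (177, -362, 153.8).
Normal n = (BH-101→BH-102) × (BH-101→BH-103) = (-16325.4, 37592.2, 107269).
So ∂z/∂easting = −n_x/n_z = 0.15219 and ∂z/∂northing = −n_y/n_z = −0.35045.
Intercept c from BH-101: 592.7 − 31.20 + 128.96 = 690.47.
At (76, -54): z = 11.6 + 18.9 + 690.47 = 721.0 m.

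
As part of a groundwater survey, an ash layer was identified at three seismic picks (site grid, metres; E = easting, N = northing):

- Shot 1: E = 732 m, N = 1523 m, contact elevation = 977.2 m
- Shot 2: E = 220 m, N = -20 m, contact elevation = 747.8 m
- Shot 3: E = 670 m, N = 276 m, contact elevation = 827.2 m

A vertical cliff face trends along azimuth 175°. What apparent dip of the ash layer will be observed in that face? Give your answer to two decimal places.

Two edge vectors: Shot 1→Shot 2 = (-512, -1543, -229.4), Shot 1→Shot 3 = (-62, -1247, -150).
Normal n = (Shot 1→Shot 2) × (Shot 1→Shot 3) = (-54611.8, -62577.2, 542798).
So ∂z/∂E = −n_x/n_z = 0.10061 and ∂z/∂N = −n_y/n_z = 0.11529.
Unit vector along 175° is (sin 175°, cos 175°) = (0.0872, -0.9962).
Slope in that direction = a·(0.0872) + b·(-0.9962) = −0.10608.
Apparent dip = arctan|0.10608| = 6.06° (true dip is 8.7°, so apparent ≤ true as expected).

6.06°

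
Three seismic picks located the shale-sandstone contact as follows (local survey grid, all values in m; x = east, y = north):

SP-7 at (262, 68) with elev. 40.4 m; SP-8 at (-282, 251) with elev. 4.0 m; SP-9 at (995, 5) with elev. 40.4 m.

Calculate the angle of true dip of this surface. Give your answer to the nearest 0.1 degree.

15.0°

Let the plane be z = a·x + b·y + c.
SP-8−SP-7: −544a + 183b = −36.4;  SP-9−SP-7: 733a − 63b = 0.
Solving gives a = −0.02296, b = −0.26717.
Gradient magnitude |∇z| = √(a² + b²) = √(0.00053 + 0.07138) = 0.26815.
True dip = arctan(0.26815) = 15.0°, dipping toward N (azimuth ≈ 005°).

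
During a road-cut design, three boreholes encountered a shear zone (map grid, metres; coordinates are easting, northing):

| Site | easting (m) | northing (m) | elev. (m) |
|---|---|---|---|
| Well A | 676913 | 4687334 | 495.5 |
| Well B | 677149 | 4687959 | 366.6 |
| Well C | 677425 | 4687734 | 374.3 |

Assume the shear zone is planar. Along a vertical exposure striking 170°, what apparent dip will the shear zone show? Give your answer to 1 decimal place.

Let the plane be z = a·easting + b·northing + c.
Well B−Well A: 236a + 625b = −128.9;  Well C−Well A: 512a + 400b = −121.2.
Solving gives a = −0.10723, b = −0.16575.
Unit vector along 170° is (sin 170°, cos 170°) = (0.1736, -0.9848).
Slope in that direction = a·(0.1736) + b·(-0.9848) = 0.14461.
Apparent dip = arctan|0.14461| = 8.2° (true dip is 11.2°, so apparent ≤ true as expected).

8.2°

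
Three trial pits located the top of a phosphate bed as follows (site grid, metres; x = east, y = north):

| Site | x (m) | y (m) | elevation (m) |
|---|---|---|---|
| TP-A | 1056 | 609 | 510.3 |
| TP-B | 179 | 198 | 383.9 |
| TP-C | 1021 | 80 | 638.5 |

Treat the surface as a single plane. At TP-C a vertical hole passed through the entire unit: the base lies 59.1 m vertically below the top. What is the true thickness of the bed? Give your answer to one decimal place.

Let the plane be z = a·x + b·y + c.
TP-B−TP-A: −877a − 411b = −126.4;  TP-C−TP-A: −35a − 529b = 128.2.
Solving gives a = 0.26595, b = −0.25994.
|∇z| = √(a²+b²) = 0.37188, so dip δ = arctan(0.37188) = 20.40°.
True thickness = vertical thickness × cos δ = 59.1 × cos 20.40° = 55.4 m.

55.4 m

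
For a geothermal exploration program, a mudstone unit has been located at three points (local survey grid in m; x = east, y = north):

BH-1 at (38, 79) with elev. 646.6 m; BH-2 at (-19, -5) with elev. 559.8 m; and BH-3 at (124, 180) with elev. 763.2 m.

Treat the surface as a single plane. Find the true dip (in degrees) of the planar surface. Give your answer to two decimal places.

41.85°

Let the plane be z = a·x + b·y + c.
BH-2−BH-1: −57a − 84b = −86.8;  BH-3−BH-1: 86a + 101b = 116.6.
Solving gives a = 0.70048, b = 0.55801.
Gradient magnitude |∇z| = √(a² + b²) = √(0.49067 + 0.31137) = 0.89557.
True dip = arctan(0.89557) = 41.85°, dipping toward SW (azimuth ≈ 231°).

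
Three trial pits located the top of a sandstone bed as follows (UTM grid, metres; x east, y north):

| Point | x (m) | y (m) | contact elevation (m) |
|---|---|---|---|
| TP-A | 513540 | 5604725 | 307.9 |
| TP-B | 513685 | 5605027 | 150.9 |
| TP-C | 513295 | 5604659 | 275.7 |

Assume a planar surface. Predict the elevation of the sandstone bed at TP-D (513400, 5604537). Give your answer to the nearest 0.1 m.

Let the plane be z = a·x + b·y + c.
TP-B−TP-A: 145a + 302b = −157;  TP-C−TP-A: −245a − 66b = −32.2.
Solving gives a = 0.311803788, b = −0.669574666.
Then c = 307.9 − a·513540 − b·5604725 = 3592966.05.
At (513400, 5604537): z = 160080.1 − 3752656.0 + 3592966.05 = 390.1 m.

390.1 m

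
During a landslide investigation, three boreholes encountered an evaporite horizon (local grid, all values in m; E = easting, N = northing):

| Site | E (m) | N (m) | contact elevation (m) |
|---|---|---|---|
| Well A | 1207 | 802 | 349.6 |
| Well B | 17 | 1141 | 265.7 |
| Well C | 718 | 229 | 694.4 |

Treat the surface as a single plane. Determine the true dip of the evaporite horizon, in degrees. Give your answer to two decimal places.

28.31°

Let the plane be z = a·E + b·N + c.
Well B−Well A: −1190a + 339b = −83.9;  Well C−Well A: −489a − 573b = 344.8.
Solving gives a = −0.08118, b = −0.53246.
Gradient magnitude |∇z| = √(a² + b²) = √(0.00659 + 0.28352) = 0.53862.
True dip = arctan(0.53862) = 28.31°, dipping toward N (azimuth ≈ 009°).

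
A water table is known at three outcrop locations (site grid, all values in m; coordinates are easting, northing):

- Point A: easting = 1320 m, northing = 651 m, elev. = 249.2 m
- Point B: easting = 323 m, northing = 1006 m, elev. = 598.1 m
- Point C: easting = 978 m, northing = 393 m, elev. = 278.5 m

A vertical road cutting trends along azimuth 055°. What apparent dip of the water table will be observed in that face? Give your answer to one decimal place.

Two edge vectors: Point A→Point B = (-997, 355, 348.9), Point A→Point C = (-342, -258, 29.3).
Normal n = (Point A→Point B) × (Point A→Point C) = (100417.7, -90111.7, 378636).
So ∂z/∂easting = −n_x/n_z = −0.26521 and ∂z/∂northing = −n_y/n_z = 0.23799.
Unit vector along 055° is (sin 55°, cos 55°) = (0.8192, 0.5736).
Slope in that direction = a·(0.8192) + b·(0.5736) = −0.08074.
Apparent dip = arctan|0.08074| = 4.6° (true dip is 19.6°, so apparent ≤ true as expected).

4.6°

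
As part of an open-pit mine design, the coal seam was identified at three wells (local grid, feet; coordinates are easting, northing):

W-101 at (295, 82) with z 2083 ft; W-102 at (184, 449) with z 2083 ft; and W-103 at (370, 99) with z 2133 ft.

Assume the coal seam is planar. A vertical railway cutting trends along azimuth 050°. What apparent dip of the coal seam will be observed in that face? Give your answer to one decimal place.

Let the plane be z = a·easting + b·northing + c.
W-102−W-101: −111a + 367b = 0;  W-103−W-101: 75a + 17b = 50.
Solving gives a = 0.62390, b = 0.18870.
Unit vector along 050° is (sin 50°, cos 50°) = (0.7660, 0.6428).
Slope in that direction = a·(0.7660) + b·(0.6428) = 0.59922.
Apparent dip = arctan|0.59922| = 30.9° (true dip is 33.1°, so apparent ≤ true as expected).

30.9°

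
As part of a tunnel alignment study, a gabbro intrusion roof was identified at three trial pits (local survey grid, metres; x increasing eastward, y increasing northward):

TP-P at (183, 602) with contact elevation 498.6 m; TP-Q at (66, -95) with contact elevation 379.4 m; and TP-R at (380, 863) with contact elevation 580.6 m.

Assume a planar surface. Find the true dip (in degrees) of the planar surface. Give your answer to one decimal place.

Two edge vectors: TP-P→TP-Q = (-117, -697, -119.2), TP-P→TP-R = (197, 261, 82).
Normal n = (TP-P→TP-Q) × (TP-P→TP-R) = (-26042.8, -13888.4, 106772).
So ∂z/∂x = −n_x/n_z = 0.24391 and ∂z/∂y = −n_y/n_z = 0.13008.
Gradient magnitude |∇z| = √(a² + b²) = √(0.05949 + 0.01692) = 0.27643.
True dip = arctan(0.27643) = 15.5°, dipping toward WSW (azimuth ≈ 242°).

15.5°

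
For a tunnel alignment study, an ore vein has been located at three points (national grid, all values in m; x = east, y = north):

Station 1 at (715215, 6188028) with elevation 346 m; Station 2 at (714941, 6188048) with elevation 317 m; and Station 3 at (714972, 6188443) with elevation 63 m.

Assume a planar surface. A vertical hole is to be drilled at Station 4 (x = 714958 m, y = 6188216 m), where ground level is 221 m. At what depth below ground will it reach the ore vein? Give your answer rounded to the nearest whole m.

12 m

Two edge vectors: Station 1→Station 2 = (-274, 20, -29), Station 1→Station 3 = (-243, 415, -283).
Normal n = (Station 1→Station 2) × (Station 1→Station 3) = (6375, -70495, -108850).
So ∂z/∂x = −n_x/n_z = 0.05856684 and ∂z/∂y = −n_y/n_z = −0.64763436.
Intercept c from Station 1: 346 − 41887.88 + 4007579.55 = 3966037.67.
At (714958, 6188216): z_contact = 41872.8 − 4007701.3 + 3966037.67 = 209.2 m.
Depth below ground = 221 − 209.2 = 12 m.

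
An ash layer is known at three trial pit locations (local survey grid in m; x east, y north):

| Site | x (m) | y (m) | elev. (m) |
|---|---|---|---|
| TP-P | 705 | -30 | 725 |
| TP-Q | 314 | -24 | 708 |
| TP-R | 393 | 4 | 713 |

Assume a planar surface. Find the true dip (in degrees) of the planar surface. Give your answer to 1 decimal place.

Let the plane be z = a·x + b·y + c.
TP-Q−TP-P: −391a + 6b = −17;  TP-R−TP-P: −312a + 34b = −12.
Solving gives a = 0.04430, b = 0.05358.
Gradient magnitude |∇z| = √(a² + b²) = √(0.00196 + 0.00287) = 0.06952.
True dip = arctan(0.06952) = 4.0°, dipping toward SW (azimuth ≈ 220°).

4.0°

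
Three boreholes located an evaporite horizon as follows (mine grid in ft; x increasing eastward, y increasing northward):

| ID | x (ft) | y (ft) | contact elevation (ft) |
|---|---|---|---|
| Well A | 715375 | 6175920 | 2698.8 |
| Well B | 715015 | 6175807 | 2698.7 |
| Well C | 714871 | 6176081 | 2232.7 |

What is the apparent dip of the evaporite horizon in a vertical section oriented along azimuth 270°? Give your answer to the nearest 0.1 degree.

Let the plane be z = a·x + b·y + c.
Well B−Well A: −360a − 113b = −0.1;  Well C−Well A: −504a + 161b = −466.1.
Solving gives a = 0.45848, b = −1.45977.
Unit vector along 270° is (sin 270°, cos 270°) = (-1.0000, -0.0000).
Slope in that direction = a·(-1.0000) + b·(-0.0000) = −0.45848.
Apparent dip = arctan|0.45848| = 24.6° (true dip is 56.8°, so apparent ≤ true as expected).

24.6°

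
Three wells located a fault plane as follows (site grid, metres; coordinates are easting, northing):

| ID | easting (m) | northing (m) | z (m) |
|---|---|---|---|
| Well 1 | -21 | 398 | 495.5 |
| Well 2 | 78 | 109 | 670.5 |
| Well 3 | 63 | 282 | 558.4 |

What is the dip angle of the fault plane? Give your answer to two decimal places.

Two edge vectors: Well 1→Well 2 = (99, -289, 175), Well 1→Well 3 = (84, -116, 62.9).
Normal n = (Well 1→Well 2) × (Well 1→Well 3) = (2121.9, 8472.9, 12792).
So ∂z/∂easting = −n_x/n_z = −0.16588 and ∂z/∂northing = −n_y/n_z = −0.66236.
Gradient magnitude |∇z| = √(a² + b²) = √(0.02752 + 0.43872) = 0.68281.
True dip = arctan(0.68281) = 34.33°, dipping toward NNE (azimuth ≈ 014°).

34.33°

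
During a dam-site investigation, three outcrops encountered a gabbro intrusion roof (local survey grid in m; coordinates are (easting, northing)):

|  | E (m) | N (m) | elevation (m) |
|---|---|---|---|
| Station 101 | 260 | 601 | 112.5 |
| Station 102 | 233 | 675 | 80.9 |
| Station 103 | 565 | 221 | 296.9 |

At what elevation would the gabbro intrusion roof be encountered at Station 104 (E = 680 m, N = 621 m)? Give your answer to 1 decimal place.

Two edge vectors: Station 101→Station 102 = (-27, 74, -31.6), Station 101→Station 103 = (305, -380, 184.4).
Normal n = (Station 101→Station 102) × (Station 101→Station 103) = (1637.6, -4659.2, -12310).
So ∂z/∂E = −n_x/n_z = 0.13303 and ∂z/∂N = −n_y/n_z = −0.37849.
Intercept c from Station 101: 112.5 − 34.59 + 227.47 = 305.38.
At (680, 621): z = 90.5 − 235.0 + 305.38 = 160.8 m.

160.8 m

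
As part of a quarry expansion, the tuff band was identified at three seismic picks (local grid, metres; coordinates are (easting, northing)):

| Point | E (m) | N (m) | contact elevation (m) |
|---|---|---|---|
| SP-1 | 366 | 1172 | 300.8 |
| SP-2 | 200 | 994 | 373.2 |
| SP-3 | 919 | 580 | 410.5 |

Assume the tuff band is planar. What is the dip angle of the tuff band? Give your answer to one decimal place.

17.7°

Two edge vectors: SP-1→SP-2 = (-166, -178, 72.4), SP-1→SP-3 = (553, -592, 109.7).
Normal n = (SP-1→SP-2) × (SP-1→SP-3) = (23334.2, 58247.4, 196706).
So ∂z/∂E = −n_x/n_z = −0.11862 and ∂z/∂N = −n_y/n_z = −0.29611.
Gradient magnitude |∇z| = √(a² + b²) = √(0.01407 + 0.08768) = 0.31899.
True dip = arctan(0.31899) = 17.7°, dipping toward NNE (azimuth ≈ 022°).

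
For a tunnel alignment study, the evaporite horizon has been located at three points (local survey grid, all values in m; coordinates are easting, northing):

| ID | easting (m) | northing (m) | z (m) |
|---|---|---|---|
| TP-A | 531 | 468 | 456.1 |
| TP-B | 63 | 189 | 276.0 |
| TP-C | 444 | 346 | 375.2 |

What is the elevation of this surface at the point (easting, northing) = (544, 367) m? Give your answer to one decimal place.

Two edge vectors: TP-A→TP-B = (-468, -279, -180.1), TP-A→TP-C = (-87, -122, -80.9).
Normal n = (TP-A→TP-B) × (TP-A→TP-C) = (598.9, -22192.5, 32823).
So ∂z/∂easting = −n_x/n_z = −0.01825 and ∂z/∂northing = −n_y/n_z = 0.67613.
Intercept c from TP-A: 456.1 + 9.69 − 316.43 = 149.36.
At (544, 367): z = −9.9 + 248.1 + 149.36 = 387.6 m.

387.6 m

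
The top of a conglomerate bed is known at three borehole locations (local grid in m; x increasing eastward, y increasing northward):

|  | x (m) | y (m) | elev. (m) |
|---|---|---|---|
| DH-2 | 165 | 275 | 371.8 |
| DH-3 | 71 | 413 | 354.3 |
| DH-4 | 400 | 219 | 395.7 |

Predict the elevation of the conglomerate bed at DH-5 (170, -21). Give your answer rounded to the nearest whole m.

Let the plane be z = a·x + b·y + c.
DH-3−DH-2: −94a + 138b = −17.5;  DH-4−DH-2: 235a − 56b = 23.9.
Solving gives a = 0.08533, b = −0.06869.
Then c = 371.8 − a·165 − b·275 = 376.61.
At (170, -21): z = 14.5 + 1.4 + 376.61 = 392.6 m.

393 m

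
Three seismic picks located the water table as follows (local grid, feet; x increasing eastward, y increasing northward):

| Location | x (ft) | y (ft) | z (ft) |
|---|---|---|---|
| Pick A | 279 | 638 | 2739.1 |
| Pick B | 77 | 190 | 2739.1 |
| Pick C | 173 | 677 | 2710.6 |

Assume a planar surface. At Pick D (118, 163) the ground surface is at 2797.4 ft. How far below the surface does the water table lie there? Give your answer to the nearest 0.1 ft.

Let the plane be z = a·x + b·y + c.
Pick B−Pick A: −202a − 448b = 0;  Pick C−Pick A: −106a + 39b = −28.5.
Solving gives a = 0.23061, b = −0.10398.
Then c = 2739.1 − a·279 − b·638 = 2741.10.
At (118, 163): z_contact = 27.21 − 16.95 + 2741.10 = 2751.36 ft.
Depth below ground = 2797.4 − 2751.36 = 46.0 ft.

46.0 ft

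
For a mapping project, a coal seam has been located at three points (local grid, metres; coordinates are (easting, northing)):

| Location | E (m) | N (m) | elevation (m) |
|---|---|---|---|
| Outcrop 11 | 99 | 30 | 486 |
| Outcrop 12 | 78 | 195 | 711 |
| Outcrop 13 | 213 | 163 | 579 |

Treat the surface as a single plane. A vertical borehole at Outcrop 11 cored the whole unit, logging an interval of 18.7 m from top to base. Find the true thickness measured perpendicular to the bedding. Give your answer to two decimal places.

Two edge vectors: Outcrop 11→Outcrop 12 = (-21, 165, 225), Outcrop 11→Outcrop 13 = (114, 133, 93).
Normal n = (Outcrop 11→Outcrop 12) × (Outcrop 11→Outcrop 13) = (-14580, 27603, -21603).
So ∂z/∂E = −n_x/n_z = −0.67491 and ∂z/∂N = −n_y/n_z = 1.27774.
|∇z| = √(a²+b²) = 1.44503, so dip δ = arctan(1.44503) = 55.32°.
True thickness = vertical thickness × cos δ = 18.7 × cos 55.32° = 10.64 m.

10.64 m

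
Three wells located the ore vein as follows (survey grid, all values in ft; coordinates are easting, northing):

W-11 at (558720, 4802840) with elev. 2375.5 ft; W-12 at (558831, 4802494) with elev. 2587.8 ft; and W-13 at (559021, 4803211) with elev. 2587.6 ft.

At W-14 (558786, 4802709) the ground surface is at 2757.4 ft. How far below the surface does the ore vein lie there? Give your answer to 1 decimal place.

Let the plane be z = a·easting + b·northing + c.
W-12−W-11: 111a − 346b = 212.3;  W-13−W-11: 301a + 371b = 212.1.
Solving gives a = 1.046948606, b = −0.277713020.
Then c = 2375.5 − a·558720 − b·4802840 = 751235.57.
At (558786, 4802709): z_contact = 585020.22 − 1333774.82 + 751235.57 = 2480.98 ft.
Depth below ground = 2757.4 − 2480.98 = 276.4 ft.

276.4 ft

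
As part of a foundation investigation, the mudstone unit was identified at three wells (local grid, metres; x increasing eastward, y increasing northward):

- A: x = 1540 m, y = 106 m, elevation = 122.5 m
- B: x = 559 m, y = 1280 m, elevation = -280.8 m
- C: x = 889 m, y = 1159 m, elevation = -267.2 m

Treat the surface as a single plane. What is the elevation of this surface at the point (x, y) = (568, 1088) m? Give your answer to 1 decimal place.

Two edge vectors: A→B = (-981, 1174, -403.3), A→C = (-651, 1053, -389.7).
Normal n = (A→B) × (A→C) = (-32832.9, -119747.4, -268719).
So ∂z/∂x = −n_x/n_z = −0.122183 and ∂z/∂y = −n_y/n_z = −0.445623.
Intercept c from A: 122.5 + 188.16 + 47.24 = 357.90.
At (568, 1088): z = −69.4 − 484.8 + 357.90 = -196.3 m.

-196.3 m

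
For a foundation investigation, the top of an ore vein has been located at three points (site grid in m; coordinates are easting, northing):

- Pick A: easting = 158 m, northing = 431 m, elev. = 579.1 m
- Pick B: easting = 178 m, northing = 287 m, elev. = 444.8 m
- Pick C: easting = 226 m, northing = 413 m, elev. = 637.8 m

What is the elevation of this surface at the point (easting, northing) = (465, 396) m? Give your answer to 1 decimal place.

Let the plane be z = a·easting + b·northing + c.
Pick B−Pick A: 20a − 144b = −134.3;  Pick C−Pick A: 68a − 18b = 58.7.
Solving gives a = 1.15248, b = 1.09271.
Then c = 579.1 − a·158 − b·431 = −73.95.
At (465, 396): z = 535.9 + 432.7 − 73.95 = 894.7 m.

894.7 m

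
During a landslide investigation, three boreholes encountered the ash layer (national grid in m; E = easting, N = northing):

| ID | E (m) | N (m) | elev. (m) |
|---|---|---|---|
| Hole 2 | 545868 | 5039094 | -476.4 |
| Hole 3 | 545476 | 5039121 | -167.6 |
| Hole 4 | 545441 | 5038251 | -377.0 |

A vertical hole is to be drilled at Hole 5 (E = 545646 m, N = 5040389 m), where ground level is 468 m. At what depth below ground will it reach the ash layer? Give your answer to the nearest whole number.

422 m

Two edge vectors: Hole 2→Hole 3 = (-392, 27, 308.8), Hole 2→Hole 4 = (-427, -843, 99.4).
Normal n = (Hole 2→Hole 3) × (Hole 2→Hole 4) = (263002.2, -92892.8, 341985).
So ∂z/∂E = −n_x/n_z = −0.76904601 and ∂z/∂N = −n_y/n_z = 0.27162829.
Intercept c from Hole 2: -476.4 + 419797.61 − 1368760.48 = −949439.27.
At (545646, 5040389): z_contact = −419626.9 + 1369112.2 − 949439.27 = 46.1 m.
Depth below ground = 468 − 46.1 = 422 m.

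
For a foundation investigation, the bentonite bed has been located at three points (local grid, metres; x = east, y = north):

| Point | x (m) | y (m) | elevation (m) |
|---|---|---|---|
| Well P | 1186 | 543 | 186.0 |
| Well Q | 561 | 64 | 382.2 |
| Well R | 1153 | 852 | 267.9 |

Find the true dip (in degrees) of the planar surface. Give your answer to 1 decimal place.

Let the plane be z = a·x + b·y + c.
Well Q−Well P: −625a − 479b = 196.2;  Well R−Well P: −33a + 309b = 81.9.
Solving gives a = −0.47793, b = 0.21401.
Gradient magnitude |∇z| = √(a² + b²) = √(0.22842 + 0.04580) = 0.52366.
True dip = arctan(0.52366) = 27.6°, dipping toward ESE (azimuth ≈ 114°).

27.6°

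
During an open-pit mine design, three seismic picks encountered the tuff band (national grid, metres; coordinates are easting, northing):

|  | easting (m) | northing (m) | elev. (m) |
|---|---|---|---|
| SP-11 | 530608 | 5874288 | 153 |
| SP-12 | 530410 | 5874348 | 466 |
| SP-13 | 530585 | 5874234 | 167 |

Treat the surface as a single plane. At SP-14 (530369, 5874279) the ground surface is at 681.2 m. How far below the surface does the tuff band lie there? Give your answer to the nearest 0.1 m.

Let the plane be z = a·easting + b·northing + c.
SP-12−SP-11: −198a + 60b = 313;  SP-13−SP-11: −23a − 54b = 14.
Solving gives a = −1.469681909, b = 0.366716368.
Then c = 153 − a·530608 − b·5874288 = −1374219.58.
At (530369, 5874279): z_contact = −779473.72 + 2154194.26 − 1374219.58 = 500.95 m.
Depth below ground = 681.2 − 500.95 = 180.2 m.

180.2 m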